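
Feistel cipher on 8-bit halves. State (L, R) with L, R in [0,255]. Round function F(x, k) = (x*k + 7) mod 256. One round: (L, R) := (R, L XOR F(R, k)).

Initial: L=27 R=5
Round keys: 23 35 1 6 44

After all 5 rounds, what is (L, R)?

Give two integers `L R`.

Round 1 (k=23): L=5 R=97
Round 2 (k=35): L=97 R=79
Round 3 (k=1): L=79 R=55
Round 4 (k=6): L=55 R=30
Round 5 (k=44): L=30 R=24

Answer: 30 24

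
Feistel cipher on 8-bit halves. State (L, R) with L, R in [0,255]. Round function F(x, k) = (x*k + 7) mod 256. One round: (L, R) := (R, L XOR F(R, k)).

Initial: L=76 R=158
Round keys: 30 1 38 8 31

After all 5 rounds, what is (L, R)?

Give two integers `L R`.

Round 1 (k=30): L=158 R=199
Round 2 (k=1): L=199 R=80
Round 3 (k=38): L=80 R=32
Round 4 (k=8): L=32 R=87
Round 5 (k=31): L=87 R=176

Answer: 87 176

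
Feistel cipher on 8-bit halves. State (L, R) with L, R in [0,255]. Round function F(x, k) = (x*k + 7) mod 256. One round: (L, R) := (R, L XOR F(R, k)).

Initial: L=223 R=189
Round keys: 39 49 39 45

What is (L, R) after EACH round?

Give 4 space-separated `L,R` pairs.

Round 1 (k=39): L=189 R=13
Round 2 (k=49): L=13 R=57
Round 3 (k=39): L=57 R=187
Round 4 (k=45): L=187 R=223

Answer: 189,13 13,57 57,187 187,223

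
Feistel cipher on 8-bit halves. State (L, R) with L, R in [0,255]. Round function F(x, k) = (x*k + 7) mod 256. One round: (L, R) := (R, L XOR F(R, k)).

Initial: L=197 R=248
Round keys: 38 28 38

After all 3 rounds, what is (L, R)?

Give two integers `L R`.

Round 1 (k=38): L=248 R=18
Round 2 (k=28): L=18 R=7
Round 3 (k=38): L=7 R=3

Answer: 7 3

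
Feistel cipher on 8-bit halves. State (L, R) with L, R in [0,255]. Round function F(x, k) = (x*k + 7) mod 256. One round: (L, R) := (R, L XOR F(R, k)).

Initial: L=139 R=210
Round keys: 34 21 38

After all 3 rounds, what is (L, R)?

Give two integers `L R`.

Round 1 (k=34): L=210 R=96
Round 2 (k=21): L=96 R=53
Round 3 (k=38): L=53 R=133

Answer: 53 133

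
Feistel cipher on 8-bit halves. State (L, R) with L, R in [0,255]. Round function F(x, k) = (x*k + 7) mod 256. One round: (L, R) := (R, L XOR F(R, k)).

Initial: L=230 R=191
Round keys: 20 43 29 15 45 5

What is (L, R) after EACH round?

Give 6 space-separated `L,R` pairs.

Round 1 (k=20): L=191 R=21
Round 2 (k=43): L=21 R=49
Round 3 (k=29): L=49 R=129
Round 4 (k=15): L=129 R=167
Round 5 (k=45): L=167 R=227
Round 6 (k=5): L=227 R=209

Answer: 191,21 21,49 49,129 129,167 167,227 227,209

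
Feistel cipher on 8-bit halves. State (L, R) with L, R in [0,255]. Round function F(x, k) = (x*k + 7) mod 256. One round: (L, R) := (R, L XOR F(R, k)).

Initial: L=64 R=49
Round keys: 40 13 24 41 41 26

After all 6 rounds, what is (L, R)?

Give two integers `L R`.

Round 1 (k=40): L=49 R=239
Round 2 (k=13): L=239 R=27
Round 3 (k=24): L=27 R=96
Round 4 (k=41): L=96 R=124
Round 5 (k=41): L=124 R=131
Round 6 (k=26): L=131 R=41

Answer: 131 41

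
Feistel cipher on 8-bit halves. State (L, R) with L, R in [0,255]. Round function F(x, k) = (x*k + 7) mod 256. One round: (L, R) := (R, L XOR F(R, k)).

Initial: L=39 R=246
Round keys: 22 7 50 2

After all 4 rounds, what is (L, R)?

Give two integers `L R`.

Round 1 (k=22): L=246 R=12
Round 2 (k=7): L=12 R=173
Round 3 (k=50): L=173 R=221
Round 4 (k=2): L=221 R=108

Answer: 221 108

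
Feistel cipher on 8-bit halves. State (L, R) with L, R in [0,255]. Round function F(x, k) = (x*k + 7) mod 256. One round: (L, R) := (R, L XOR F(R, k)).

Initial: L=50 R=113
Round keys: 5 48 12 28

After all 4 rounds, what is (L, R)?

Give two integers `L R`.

Round 1 (k=5): L=113 R=14
Round 2 (k=48): L=14 R=214
Round 3 (k=12): L=214 R=1
Round 4 (k=28): L=1 R=245

Answer: 1 245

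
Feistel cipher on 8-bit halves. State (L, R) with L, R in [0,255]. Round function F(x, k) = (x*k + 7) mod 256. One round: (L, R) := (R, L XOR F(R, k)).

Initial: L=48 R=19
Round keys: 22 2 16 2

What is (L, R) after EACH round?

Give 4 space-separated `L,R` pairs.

Round 1 (k=22): L=19 R=153
Round 2 (k=2): L=153 R=42
Round 3 (k=16): L=42 R=62
Round 4 (k=2): L=62 R=169

Answer: 19,153 153,42 42,62 62,169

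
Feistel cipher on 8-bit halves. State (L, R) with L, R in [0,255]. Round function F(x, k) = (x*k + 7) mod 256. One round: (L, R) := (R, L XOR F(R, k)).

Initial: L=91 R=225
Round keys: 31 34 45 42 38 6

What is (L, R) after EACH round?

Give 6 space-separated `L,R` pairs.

Answer: 225,29 29,0 0,26 26,75 75,51 51,114

Derivation:
Round 1 (k=31): L=225 R=29
Round 2 (k=34): L=29 R=0
Round 3 (k=45): L=0 R=26
Round 4 (k=42): L=26 R=75
Round 5 (k=38): L=75 R=51
Round 6 (k=6): L=51 R=114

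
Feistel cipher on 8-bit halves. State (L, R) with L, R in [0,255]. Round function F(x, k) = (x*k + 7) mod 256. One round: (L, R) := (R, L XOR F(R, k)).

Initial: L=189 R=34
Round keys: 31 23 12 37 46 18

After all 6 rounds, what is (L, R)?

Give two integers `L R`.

Answer: 170 248

Derivation:
Round 1 (k=31): L=34 R=152
Round 2 (k=23): L=152 R=141
Round 3 (k=12): L=141 R=59
Round 4 (k=37): L=59 R=3
Round 5 (k=46): L=3 R=170
Round 6 (k=18): L=170 R=248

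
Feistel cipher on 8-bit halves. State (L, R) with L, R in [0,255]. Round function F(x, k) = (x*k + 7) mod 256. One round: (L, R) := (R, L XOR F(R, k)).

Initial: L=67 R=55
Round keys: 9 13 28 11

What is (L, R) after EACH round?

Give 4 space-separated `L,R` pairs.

Round 1 (k=9): L=55 R=181
Round 2 (k=13): L=181 R=15
Round 3 (k=28): L=15 R=30
Round 4 (k=11): L=30 R=94

Answer: 55,181 181,15 15,30 30,94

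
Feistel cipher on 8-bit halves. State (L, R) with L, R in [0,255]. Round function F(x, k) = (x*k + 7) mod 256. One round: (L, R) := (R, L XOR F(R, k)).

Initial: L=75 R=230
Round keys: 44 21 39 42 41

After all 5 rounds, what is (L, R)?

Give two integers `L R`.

Round 1 (k=44): L=230 R=196
Round 2 (k=21): L=196 R=253
Round 3 (k=39): L=253 R=86
Round 4 (k=42): L=86 R=222
Round 5 (k=41): L=222 R=195

Answer: 222 195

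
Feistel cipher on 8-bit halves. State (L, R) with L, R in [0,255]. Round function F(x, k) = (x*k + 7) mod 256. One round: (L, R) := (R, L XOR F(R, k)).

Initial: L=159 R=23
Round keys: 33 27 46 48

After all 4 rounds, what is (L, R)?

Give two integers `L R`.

Round 1 (k=33): L=23 R=97
Round 2 (k=27): L=97 R=85
Round 3 (k=46): L=85 R=44
Round 4 (k=48): L=44 R=18

Answer: 44 18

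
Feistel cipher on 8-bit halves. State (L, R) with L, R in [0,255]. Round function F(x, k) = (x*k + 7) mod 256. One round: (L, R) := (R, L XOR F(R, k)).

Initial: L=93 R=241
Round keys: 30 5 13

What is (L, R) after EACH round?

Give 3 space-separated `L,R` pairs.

Answer: 241,24 24,142 142,37

Derivation:
Round 1 (k=30): L=241 R=24
Round 2 (k=5): L=24 R=142
Round 3 (k=13): L=142 R=37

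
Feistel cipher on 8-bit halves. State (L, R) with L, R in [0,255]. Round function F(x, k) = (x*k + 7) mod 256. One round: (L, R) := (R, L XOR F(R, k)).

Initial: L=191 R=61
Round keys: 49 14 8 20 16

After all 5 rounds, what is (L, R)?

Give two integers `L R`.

Round 1 (k=49): L=61 R=11
Round 2 (k=14): L=11 R=156
Round 3 (k=8): L=156 R=236
Round 4 (k=20): L=236 R=235
Round 5 (k=16): L=235 R=91

Answer: 235 91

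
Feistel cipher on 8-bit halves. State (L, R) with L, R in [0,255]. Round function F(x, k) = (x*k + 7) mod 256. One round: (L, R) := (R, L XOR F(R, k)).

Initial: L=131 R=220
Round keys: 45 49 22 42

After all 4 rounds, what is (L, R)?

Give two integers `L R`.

Round 1 (k=45): L=220 R=48
Round 2 (k=49): L=48 R=235
Round 3 (k=22): L=235 R=9
Round 4 (k=42): L=9 R=106

Answer: 9 106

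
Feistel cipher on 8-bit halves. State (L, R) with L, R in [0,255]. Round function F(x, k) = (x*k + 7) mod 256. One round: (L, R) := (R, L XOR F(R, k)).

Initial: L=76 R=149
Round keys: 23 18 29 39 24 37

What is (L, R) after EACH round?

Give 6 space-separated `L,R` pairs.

Round 1 (k=23): L=149 R=38
Round 2 (k=18): L=38 R=38
Round 3 (k=29): L=38 R=115
Round 4 (k=39): L=115 R=170
Round 5 (k=24): L=170 R=132
Round 6 (k=37): L=132 R=177

Answer: 149,38 38,38 38,115 115,170 170,132 132,177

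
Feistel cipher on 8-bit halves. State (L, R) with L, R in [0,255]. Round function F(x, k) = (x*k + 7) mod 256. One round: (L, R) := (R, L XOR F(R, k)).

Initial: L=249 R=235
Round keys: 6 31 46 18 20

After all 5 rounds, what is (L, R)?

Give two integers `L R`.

Round 1 (k=6): L=235 R=112
Round 2 (k=31): L=112 R=124
Round 3 (k=46): L=124 R=63
Round 4 (k=18): L=63 R=9
Round 5 (k=20): L=9 R=132

Answer: 9 132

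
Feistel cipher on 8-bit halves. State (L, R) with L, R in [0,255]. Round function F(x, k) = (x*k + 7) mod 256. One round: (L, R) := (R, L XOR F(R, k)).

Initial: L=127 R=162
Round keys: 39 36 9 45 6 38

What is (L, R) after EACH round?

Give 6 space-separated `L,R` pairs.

Round 1 (k=39): L=162 R=202
Round 2 (k=36): L=202 R=205
Round 3 (k=9): L=205 R=246
Round 4 (k=45): L=246 R=136
Round 5 (k=6): L=136 R=193
Round 6 (k=38): L=193 R=37

Answer: 162,202 202,205 205,246 246,136 136,193 193,37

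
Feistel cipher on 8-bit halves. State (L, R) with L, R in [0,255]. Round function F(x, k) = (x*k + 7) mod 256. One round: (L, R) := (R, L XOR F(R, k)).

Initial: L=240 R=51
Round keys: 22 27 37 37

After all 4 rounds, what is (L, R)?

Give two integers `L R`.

Answer: 61 193

Derivation:
Round 1 (k=22): L=51 R=153
Round 2 (k=27): L=153 R=25
Round 3 (k=37): L=25 R=61
Round 4 (k=37): L=61 R=193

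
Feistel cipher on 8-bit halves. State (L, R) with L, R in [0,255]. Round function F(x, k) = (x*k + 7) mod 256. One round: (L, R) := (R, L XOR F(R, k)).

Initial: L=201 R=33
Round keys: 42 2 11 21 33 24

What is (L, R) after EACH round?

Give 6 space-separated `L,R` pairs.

Answer: 33,184 184,86 86,1 1,74 74,144 144,205

Derivation:
Round 1 (k=42): L=33 R=184
Round 2 (k=2): L=184 R=86
Round 3 (k=11): L=86 R=1
Round 4 (k=21): L=1 R=74
Round 5 (k=33): L=74 R=144
Round 6 (k=24): L=144 R=205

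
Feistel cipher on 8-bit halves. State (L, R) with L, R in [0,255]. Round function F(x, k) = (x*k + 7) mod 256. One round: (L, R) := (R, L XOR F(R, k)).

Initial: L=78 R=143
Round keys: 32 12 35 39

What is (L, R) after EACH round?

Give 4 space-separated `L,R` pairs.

Answer: 143,169 169,124 124,82 82,249

Derivation:
Round 1 (k=32): L=143 R=169
Round 2 (k=12): L=169 R=124
Round 3 (k=35): L=124 R=82
Round 4 (k=39): L=82 R=249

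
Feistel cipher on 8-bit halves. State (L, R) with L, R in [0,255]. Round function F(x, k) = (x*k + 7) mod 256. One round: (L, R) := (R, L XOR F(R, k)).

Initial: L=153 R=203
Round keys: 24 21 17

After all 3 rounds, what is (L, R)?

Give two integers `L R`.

Round 1 (k=24): L=203 R=150
Round 2 (k=21): L=150 R=158
Round 3 (k=17): L=158 R=19

Answer: 158 19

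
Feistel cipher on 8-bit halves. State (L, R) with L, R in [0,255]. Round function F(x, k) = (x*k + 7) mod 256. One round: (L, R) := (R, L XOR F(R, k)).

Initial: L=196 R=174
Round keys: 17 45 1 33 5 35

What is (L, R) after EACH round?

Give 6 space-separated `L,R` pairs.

Round 1 (k=17): L=174 R=81
Round 2 (k=45): L=81 R=234
Round 3 (k=1): L=234 R=160
Round 4 (k=33): L=160 R=77
Round 5 (k=5): L=77 R=40
Round 6 (k=35): L=40 R=50

Answer: 174,81 81,234 234,160 160,77 77,40 40,50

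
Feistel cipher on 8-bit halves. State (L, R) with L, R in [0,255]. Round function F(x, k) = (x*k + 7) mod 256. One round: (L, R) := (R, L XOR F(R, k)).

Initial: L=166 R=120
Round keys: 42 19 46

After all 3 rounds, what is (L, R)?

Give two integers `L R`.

Round 1 (k=42): L=120 R=17
Round 2 (k=19): L=17 R=50
Round 3 (k=46): L=50 R=18

Answer: 50 18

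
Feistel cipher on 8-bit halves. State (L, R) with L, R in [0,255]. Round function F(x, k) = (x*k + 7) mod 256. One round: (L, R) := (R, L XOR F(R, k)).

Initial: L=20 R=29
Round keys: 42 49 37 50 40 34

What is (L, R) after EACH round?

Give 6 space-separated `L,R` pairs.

Answer: 29,221 221,73 73,73 73,0 0,78 78,99

Derivation:
Round 1 (k=42): L=29 R=221
Round 2 (k=49): L=221 R=73
Round 3 (k=37): L=73 R=73
Round 4 (k=50): L=73 R=0
Round 5 (k=40): L=0 R=78
Round 6 (k=34): L=78 R=99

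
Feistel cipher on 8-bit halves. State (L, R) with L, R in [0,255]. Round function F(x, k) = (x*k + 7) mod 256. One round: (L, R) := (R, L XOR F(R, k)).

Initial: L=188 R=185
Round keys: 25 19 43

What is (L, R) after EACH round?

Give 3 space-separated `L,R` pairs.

Answer: 185,164 164,138 138,145

Derivation:
Round 1 (k=25): L=185 R=164
Round 2 (k=19): L=164 R=138
Round 3 (k=43): L=138 R=145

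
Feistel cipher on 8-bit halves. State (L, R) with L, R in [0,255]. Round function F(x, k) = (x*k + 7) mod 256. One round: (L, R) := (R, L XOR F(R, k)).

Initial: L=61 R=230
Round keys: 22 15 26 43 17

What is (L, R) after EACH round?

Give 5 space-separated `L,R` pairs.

Answer: 230,246 246,151 151,171 171,87 87,101

Derivation:
Round 1 (k=22): L=230 R=246
Round 2 (k=15): L=246 R=151
Round 3 (k=26): L=151 R=171
Round 4 (k=43): L=171 R=87
Round 5 (k=17): L=87 R=101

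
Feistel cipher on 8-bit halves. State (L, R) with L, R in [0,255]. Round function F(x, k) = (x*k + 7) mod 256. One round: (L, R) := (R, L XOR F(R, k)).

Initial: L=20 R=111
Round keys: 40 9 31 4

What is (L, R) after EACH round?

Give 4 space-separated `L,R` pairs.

Round 1 (k=40): L=111 R=75
Round 2 (k=9): L=75 R=197
Round 3 (k=31): L=197 R=169
Round 4 (k=4): L=169 R=110

Answer: 111,75 75,197 197,169 169,110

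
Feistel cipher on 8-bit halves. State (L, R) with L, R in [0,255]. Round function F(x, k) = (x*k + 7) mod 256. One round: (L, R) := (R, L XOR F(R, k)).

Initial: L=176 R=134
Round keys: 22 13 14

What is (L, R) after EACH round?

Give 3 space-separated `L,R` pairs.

Answer: 134,59 59,128 128,60

Derivation:
Round 1 (k=22): L=134 R=59
Round 2 (k=13): L=59 R=128
Round 3 (k=14): L=128 R=60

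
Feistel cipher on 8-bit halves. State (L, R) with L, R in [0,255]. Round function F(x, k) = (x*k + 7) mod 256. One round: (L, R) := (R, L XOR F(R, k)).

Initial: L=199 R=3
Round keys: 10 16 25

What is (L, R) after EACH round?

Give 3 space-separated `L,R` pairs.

Round 1 (k=10): L=3 R=226
Round 2 (k=16): L=226 R=36
Round 3 (k=25): L=36 R=105

Answer: 3,226 226,36 36,105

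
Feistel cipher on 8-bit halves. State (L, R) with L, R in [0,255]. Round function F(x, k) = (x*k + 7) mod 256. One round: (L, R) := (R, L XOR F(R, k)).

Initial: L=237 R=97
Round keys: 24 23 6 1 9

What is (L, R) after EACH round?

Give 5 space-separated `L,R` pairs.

Round 1 (k=24): L=97 R=242
Round 2 (k=23): L=242 R=164
Round 3 (k=6): L=164 R=45
Round 4 (k=1): L=45 R=144
Round 5 (k=9): L=144 R=58

Answer: 97,242 242,164 164,45 45,144 144,58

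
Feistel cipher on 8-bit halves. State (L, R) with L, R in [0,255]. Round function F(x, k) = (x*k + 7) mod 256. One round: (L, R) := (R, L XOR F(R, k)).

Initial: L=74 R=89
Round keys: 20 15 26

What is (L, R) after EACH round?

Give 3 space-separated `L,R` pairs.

Answer: 89,177 177,63 63,220

Derivation:
Round 1 (k=20): L=89 R=177
Round 2 (k=15): L=177 R=63
Round 3 (k=26): L=63 R=220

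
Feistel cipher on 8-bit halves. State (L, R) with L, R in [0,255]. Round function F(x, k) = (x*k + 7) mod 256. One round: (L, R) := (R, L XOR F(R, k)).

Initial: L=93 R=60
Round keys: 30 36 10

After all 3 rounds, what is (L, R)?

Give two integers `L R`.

Answer: 179 87

Derivation:
Round 1 (k=30): L=60 R=82
Round 2 (k=36): L=82 R=179
Round 3 (k=10): L=179 R=87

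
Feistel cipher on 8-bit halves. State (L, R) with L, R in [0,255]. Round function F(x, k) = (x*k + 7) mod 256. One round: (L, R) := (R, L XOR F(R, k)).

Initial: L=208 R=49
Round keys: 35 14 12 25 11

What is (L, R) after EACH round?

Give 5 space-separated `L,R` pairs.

Answer: 49,106 106,226 226,245 245,22 22,12

Derivation:
Round 1 (k=35): L=49 R=106
Round 2 (k=14): L=106 R=226
Round 3 (k=12): L=226 R=245
Round 4 (k=25): L=245 R=22
Round 5 (k=11): L=22 R=12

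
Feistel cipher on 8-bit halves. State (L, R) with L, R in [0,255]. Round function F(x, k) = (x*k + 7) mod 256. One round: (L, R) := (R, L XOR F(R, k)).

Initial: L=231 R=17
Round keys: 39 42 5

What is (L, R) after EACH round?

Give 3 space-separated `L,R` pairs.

Round 1 (k=39): L=17 R=121
Round 2 (k=42): L=121 R=240
Round 3 (k=5): L=240 R=206

Answer: 17,121 121,240 240,206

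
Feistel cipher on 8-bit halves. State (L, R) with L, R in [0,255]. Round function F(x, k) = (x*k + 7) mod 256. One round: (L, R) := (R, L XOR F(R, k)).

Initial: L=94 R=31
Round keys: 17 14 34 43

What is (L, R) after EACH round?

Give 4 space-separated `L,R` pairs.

Round 1 (k=17): L=31 R=72
Round 2 (k=14): L=72 R=232
Round 3 (k=34): L=232 R=159
Round 4 (k=43): L=159 R=84

Answer: 31,72 72,232 232,159 159,84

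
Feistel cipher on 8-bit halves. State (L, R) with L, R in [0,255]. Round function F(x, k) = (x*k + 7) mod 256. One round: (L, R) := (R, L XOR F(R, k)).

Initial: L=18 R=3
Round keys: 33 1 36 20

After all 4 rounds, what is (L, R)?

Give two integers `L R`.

Answer: 15 79

Derivation:
Round 1 (k=33): L=3 R=120
Round 2 (k=1): L=120 R=124
Round 3 (k=36): L=124 R=15
Round 4 (k=20): L=15 R=79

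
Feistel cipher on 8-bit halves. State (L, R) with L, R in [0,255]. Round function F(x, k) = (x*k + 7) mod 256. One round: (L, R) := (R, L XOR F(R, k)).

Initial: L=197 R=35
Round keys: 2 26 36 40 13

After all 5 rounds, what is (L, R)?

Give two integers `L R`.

Round 1 (k=2): L=35 R=136
Round 2 (k=26): L=136 R=244
Round 3 (k=36): L=244 R=223
Round 4 (k=40): L=223 R=43
Round 5 (k=13): L=43 R=233

Answer: 43 233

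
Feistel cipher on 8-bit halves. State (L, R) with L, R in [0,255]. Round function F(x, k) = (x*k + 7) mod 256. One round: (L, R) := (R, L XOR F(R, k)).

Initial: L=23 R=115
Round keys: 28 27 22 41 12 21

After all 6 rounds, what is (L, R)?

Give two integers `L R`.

Answer: 196 57

Derivation:
Round 1 (k=28): L=115 R=140
Round 2 (k=27): L=140 R=184
Round 3 (k=22): L=184 R=91
Round 4 (k=41): L=91 R=34
Round 5 (k=12): L=34 R=196
Round 6 (k=21): L=196 R=57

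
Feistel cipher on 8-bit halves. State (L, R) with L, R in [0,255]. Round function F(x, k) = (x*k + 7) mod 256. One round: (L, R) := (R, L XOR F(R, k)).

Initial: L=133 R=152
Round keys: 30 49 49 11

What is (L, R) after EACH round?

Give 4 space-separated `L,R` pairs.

Round 1 (k=30): L=152 R=82
Round 2 (k=49): L=82 R=33
Round 3 (k=49): L=33 R=10
Round 4 (k=11): L=10 R=84

Answer: 152,82 82,33 33,10 10,84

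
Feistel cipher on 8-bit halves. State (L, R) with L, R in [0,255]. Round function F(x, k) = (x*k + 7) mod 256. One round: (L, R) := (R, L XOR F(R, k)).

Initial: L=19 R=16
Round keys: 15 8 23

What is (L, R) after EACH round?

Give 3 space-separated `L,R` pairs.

Round 1 (k=15): L=16 R=228
Round 2 (k=8): L=228 R=55
Round 3 (k=23): L=55 R=28

Answer: 16,228 228,55 55,28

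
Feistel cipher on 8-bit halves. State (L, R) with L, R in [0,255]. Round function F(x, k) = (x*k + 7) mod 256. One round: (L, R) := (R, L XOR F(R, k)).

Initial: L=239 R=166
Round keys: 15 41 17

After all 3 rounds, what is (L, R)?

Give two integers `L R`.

Answer: 195 212

Derivation:
Round 1 (k=15): L=166 R=46
Round 2 (k=41): L=46 R=195
Round 3 (k=17): L=195 R=212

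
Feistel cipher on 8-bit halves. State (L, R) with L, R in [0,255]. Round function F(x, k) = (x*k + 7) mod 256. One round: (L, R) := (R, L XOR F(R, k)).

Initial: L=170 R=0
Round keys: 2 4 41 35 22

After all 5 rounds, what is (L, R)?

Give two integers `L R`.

Answer: 87 214

Derivation:
Round 1 (k=2): L=0 R=173
Round 2 (k=4): L=173 R=187
Round 3 (k=41): L=187 R=87
Round 4 (k=35): L=87 R=87
Round 5 (k=22): L=87 R=214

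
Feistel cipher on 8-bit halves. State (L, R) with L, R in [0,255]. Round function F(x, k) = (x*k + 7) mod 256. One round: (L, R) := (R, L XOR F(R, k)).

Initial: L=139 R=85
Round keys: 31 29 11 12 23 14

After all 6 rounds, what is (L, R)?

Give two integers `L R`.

Round 1 (k=31): L=85 R=217
Round 2 (k=29): L=217 R=201
Round 3 (k=11): L=201 R=115
Round 4 (k=12): L=115 R=162
Round 5 (k=23): L=162 R=230
Round 6 (k=14): L=230 R=57

Answer: 230 57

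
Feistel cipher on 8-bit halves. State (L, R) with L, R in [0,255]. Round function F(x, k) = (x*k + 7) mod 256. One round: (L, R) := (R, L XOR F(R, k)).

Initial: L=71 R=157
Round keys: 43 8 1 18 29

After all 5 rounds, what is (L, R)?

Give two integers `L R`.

Round 1 (k=43): L=157 R=33
Round 2 (k=8): L=33 R=146
Round 3 (k=1): L=146 R=184
Round 4 (k=18): L=184 R=101
Round 5 (k=29): L=101 R=192

Answer: 101 192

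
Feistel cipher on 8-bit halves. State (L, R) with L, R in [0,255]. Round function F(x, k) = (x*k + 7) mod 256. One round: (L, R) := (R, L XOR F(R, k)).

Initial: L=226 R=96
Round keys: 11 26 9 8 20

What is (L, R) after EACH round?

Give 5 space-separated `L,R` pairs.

Answer: 96,197 197,105 105,125 125,134 134,2

Derivation:
Round 1 (k=11): L=96 R=197
Round 2 (k=26): L=197 R=105
Round 3 (k=9): L=105 R=125
Round 4 (k=8): L=125 R=134
Round 5 (k=20): L=134 R=2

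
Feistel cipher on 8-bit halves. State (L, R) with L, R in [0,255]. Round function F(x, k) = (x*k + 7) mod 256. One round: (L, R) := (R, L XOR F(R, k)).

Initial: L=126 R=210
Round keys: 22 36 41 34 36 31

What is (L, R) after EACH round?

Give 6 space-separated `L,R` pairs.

Answer: 210,109 109,137 137,149 149,88 88,242 242,13

Derivation:
Round 1 (k=22): L=210 R=109
Round 2 (k=36): L=109 R=137
Round 3 (k=41): L=137 R=149
Round 4 (k=34): L=149 R=88
Round 5 (k=36): L=88 R=242
Round 6 (k=31): L=242 R=13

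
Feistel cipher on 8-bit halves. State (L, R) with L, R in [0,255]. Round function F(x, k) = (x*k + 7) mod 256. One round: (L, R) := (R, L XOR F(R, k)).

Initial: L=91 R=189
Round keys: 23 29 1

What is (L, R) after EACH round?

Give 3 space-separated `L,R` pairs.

Round 1 (k=23): L=189 R=89
Round 2 (k=29): L=89 R=161
Round 3 (k=1): L=161 R=241

Answer: 189,89 89,161 161,241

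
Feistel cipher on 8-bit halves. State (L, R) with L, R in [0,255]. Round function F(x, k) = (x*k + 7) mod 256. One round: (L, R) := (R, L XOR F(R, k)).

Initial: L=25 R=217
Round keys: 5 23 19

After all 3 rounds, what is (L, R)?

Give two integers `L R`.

Answer: 187 181

Derivation:
Round 1 (k=5): L=217 R=93
Round 2 (k=23): L=93 R=187
Round 3 (k=19): L=187 R=181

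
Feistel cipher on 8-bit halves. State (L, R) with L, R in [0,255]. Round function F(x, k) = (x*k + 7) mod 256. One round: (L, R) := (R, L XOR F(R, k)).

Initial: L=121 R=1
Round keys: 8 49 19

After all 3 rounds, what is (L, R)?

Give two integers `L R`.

Answer: 156 237

Derivation:
Round 1 (k=8): L=1 R=118
Round 2 (k=49): L=118 R=156
Round 3 (k=19): L=156 R=237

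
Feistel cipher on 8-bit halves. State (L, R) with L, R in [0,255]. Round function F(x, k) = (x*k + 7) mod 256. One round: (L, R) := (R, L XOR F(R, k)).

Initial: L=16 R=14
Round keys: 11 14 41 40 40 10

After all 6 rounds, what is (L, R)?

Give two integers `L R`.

Answer: 236 59

Derivation:
Round 1 (k=11): L=14 R=177
Round 2 (k=14): L=177 R=187
Round 3 (k=41): L=187 R=75
Round 4 (k=40): L=75 R=4
Round 5 (k=40): L=4 R=236
Round 6 (k=10): L=236 R=59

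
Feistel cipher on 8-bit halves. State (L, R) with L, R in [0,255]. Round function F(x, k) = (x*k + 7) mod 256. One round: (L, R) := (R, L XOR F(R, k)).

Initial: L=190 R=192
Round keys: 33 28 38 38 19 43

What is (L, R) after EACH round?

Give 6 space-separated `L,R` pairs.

Round 1 (k=33): L=192 R=121
Round 2 (k=28): L=121 R=131
Round 3 (k=38): L=131 R=0
Round 4 (k=38): L=0 R=132
Round 5 (k=19): L=132 R=211
Round 6 (k=43): L=211 R=252

Answer: 192,121 121,131 131,0 0,132 132,211 211,252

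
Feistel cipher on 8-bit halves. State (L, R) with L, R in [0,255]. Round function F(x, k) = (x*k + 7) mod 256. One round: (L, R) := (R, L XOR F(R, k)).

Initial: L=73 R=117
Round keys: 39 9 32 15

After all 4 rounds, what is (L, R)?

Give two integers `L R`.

Answer: 116 148

Derivation:
Round 1 (k=39): L=117 R=147
Round 2 (k=9): L=147 R=71
Round 3 (k=32): L=71 R=116
Round 4 (k=15): L=116 R=148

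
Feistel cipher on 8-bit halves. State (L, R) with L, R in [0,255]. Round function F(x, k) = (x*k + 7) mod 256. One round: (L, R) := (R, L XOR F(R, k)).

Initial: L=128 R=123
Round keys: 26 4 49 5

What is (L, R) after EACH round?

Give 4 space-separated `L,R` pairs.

Answer: 123,5 5,96 96,98 98,145

Derivation:
Round 1 (k=26): L=123 R=5
Round 2 (k=4): L=5 R=96
Round 3 (k=49): L=96 R=98
Round 4 (k=5): L=98 R=145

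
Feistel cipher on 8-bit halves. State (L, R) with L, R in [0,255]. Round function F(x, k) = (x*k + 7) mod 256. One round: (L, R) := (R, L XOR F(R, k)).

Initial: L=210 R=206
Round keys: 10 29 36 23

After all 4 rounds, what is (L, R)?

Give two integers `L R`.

Round 1 (k=10): L=206 R=193
Round 2 (k=29): L=193 R=42
Round 3 (k=36): L=42 R=46
Round 4 (k=23): L=46 R=3

Answer: 46 3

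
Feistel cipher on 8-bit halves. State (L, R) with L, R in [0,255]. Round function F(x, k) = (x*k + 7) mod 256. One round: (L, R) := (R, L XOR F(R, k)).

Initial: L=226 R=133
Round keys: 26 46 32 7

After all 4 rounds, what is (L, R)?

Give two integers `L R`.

Round 1 (k=26): L=133 R=107
Round 2 (k=46): L=107 R=196
Round 3 (k=32): L=196 R=236
Round 4 (k=7): L=236 R=191

Answer: 236 191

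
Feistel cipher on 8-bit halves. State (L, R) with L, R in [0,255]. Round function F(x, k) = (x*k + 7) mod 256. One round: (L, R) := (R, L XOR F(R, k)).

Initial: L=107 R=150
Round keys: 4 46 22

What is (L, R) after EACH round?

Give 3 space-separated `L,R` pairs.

Round 1 (k=4): L=150 R=52
Round 2 (k=46): L=52 R=201
Round 3 (k=22): L=201 R=121

Answer: 150,52 52,201 201,121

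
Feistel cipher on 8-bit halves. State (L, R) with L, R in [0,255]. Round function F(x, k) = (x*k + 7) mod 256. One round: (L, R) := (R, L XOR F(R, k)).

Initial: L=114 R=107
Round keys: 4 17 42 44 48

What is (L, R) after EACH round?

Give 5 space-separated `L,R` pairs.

Answer: 107,193 193,179 179,164 164,132 132,99

Derivation:
Round 1 (k=4): L=107 R=193
Round 2 (k=17): L=193 R=179
Round 3 (k=42): L=179 R=164
Round 4 (k=44): L=164 R=132
Round 5 (k=48): L=132 R=99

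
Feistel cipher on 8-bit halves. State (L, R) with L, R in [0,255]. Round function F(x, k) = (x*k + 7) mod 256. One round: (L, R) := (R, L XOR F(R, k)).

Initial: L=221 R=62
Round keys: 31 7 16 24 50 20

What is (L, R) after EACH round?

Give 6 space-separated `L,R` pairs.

Round 1 (k=31): L=62 R=84
Round 2 (k=7): L=84 R=109
Round 3 (k=16): L=109 R=131
Round 4 (k=24): L=131 R=34
Round 5 (k=50): L=34 R=40
Round 6 (k=20): L=40 R=5

Answer: 62,84 84,109 109,131 131,34 34,40 40,5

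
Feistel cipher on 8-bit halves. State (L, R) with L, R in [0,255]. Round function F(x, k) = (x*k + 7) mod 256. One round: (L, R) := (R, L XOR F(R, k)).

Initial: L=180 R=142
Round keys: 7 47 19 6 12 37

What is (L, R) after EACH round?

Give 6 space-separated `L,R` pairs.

Answer: 142,93 93,148 148,94 94,175 175,101 101,15

Derivation:
Round 1 (k=7): L=142 R=93
Round 2 (k=47): L=93 R=148
Round 3 (k=19): L=148 R=94
Round 4 (k=6): L=94 R=175
Round 5 (k=12): L=175 R=101
Round 6 (k=37): L=101 R=15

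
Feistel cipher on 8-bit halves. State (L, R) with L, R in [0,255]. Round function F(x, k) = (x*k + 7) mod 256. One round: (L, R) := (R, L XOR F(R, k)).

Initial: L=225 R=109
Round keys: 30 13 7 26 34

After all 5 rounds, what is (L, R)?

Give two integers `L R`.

Round 1 (k=30): L=109 R=44
Round 2 (k=13): L=44 R=46
Round 3 (k=7): L=46 R=101
Round 4 (k=26): L=101 R=103
Round 5 (k=34): L=103 R=208

Answer: 103 208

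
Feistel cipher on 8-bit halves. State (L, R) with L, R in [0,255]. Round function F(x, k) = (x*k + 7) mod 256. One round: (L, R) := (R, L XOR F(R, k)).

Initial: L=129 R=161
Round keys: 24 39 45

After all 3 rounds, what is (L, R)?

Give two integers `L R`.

Answer: 184 193

Derivation:
Round 1 (k=24): L=161 R=158
Round 2 (k=39): L=158 R=184
Round 3 (k=45): L=184 R=193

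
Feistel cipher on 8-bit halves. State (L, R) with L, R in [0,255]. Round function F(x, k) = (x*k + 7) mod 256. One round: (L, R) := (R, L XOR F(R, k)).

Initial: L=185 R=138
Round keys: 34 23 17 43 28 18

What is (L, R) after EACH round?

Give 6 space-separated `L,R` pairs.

Round 1 (k=34): L=138 R=226
Round 2 (k=23): L=226 R=223
Round 3 (k=17): L=223 R=52
Round 4 (k=43): L=52 R=28
Round 5 (k=28): L=28 R=35
Round 6 (k=18): L=35 R=97

Answer: 138,226 226,223 223,52 52,28 28,35 35,97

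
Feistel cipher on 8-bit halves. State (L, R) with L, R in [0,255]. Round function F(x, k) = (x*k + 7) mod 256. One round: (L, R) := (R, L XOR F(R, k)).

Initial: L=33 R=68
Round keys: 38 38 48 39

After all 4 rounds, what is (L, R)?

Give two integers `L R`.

Answer: 233 249

Derivation:
Round 1 (k=38): L=68 R=62
Round 2 (k=38): L=62 R=127
Round 3 (k=48): L=127 R=233
Round 4 (k=39): L=233 R=249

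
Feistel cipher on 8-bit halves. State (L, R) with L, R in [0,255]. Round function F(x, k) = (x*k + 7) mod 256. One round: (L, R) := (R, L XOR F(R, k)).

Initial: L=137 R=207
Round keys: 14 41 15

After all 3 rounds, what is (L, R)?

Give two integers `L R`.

Answer: 152 63

Derivation:
Round 1 (k=14): L=207 R=208
Round 2 (k=41): L=208 R=152
Round 3 (k=15): L=152 R=63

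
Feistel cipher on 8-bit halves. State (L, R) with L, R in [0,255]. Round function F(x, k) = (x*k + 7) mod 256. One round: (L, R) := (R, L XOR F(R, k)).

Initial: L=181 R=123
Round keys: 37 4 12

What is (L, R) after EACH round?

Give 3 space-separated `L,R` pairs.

Answer: 123,123 123,136 136,28

Derivation:
Round 1 (k=37): L=123 R=123
Round 2 (k=4): L=123 R=136
Round 3 (k=12): L=136 R=28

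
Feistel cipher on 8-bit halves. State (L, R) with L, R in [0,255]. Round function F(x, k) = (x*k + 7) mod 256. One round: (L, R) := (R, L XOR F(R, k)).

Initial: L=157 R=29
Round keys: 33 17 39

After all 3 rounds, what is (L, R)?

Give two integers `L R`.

Round 1 (k=33): L=29 R=89
Round 2 (k=17): L=89 R=237
Round 3 (k=39): L=237 R=123

Answer: 237 123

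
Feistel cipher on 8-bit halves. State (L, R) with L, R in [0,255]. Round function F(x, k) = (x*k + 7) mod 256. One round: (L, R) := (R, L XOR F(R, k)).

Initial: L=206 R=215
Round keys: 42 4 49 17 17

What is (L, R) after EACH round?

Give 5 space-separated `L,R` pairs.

Answer: 215,131 131,196 196,8 8,75 75,10

Derivation:
Round 1 (k=42): L=215 R=131
Round 2 (k=4): L=131 R=196
Round 3 (k=49): L=196 R=8
Round 4 (k=17): L=8 R=75
Round 5 (k=17): L=75 R=10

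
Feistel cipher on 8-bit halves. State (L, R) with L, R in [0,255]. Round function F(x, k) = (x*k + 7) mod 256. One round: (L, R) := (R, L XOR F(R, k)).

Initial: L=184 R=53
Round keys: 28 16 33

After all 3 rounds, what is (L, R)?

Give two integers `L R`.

Round 1 (k=28): L=53 R=107
Round 2 (k=16): L=107 R=130
Round 3 (k=33): L=130 R=162

Answer: 130 162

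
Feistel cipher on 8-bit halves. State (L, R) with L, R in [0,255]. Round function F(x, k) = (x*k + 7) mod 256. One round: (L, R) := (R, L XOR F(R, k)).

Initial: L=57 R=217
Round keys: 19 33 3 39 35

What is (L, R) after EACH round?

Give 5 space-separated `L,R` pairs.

Round 1 (k=19): L=217 R=27
Round 2 (k=33): L=27 R=91
Round 3 (k=3): L=91 R=3
Round 4 (k=39): L=3 R=39
Round 5 (k=35): L=39 R=95

Answer: 217,27 27,91 91,3 3,39 39,95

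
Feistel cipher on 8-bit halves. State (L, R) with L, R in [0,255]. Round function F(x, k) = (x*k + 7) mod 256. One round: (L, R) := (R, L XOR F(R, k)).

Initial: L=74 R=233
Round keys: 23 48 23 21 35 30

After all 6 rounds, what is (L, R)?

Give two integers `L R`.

Answer: 4 17

Derivation:
Round 1 (k=23): L=233 R=188
Round 2 (k=48): L=188 R=174
Round 3 (k=23): L=174 R=21
Round 4 (k=21): L=21 R=110
Round 5 (k=35): L=110 R=4
Round 6 (k=30): L=4 R=17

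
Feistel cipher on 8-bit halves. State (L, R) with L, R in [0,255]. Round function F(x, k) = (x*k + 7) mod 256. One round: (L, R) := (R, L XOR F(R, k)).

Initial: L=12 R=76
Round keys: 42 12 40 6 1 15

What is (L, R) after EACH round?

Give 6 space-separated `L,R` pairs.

Round 1 (k=42): L=76 R=115
Round 2 (k=12): L=115 R=39
Round 3 (k=40): L=39 R=108
Round 4 (k=6): L=108 R=168
Round 5 (k=1): L=168 R=195
Round 6 (k=15): L=195 R=220

Answer: 76,115 115,39 39,108 108,168 168,195 195,220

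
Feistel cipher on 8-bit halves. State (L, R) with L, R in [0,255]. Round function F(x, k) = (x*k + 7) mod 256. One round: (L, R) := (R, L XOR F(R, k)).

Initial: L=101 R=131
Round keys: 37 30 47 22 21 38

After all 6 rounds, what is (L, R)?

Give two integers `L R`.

Answer: 146 218

Derivation:
Round 1 (k=37): L=131 R=147
Round 2 (k=30): L=147 R=194
Round 3 (k=47): L=194 R=54
Round 4 (k=22): L=54 R=105
Round 5 (k=21): L=105 R=146
Round 6 (k=38): L=146 R=218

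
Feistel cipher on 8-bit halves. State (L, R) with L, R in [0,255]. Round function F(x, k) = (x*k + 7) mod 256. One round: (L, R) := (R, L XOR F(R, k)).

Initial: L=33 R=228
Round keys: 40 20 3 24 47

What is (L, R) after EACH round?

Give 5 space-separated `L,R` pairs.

Answer: 228,134 134,155 155,94 94,76 76,165

Derivation:
Round 1 (k=40): L=228 R=134
Round 2 (k=20): L=134 R=155
Round 3 (k=3): L=155 R=94
Round 4 (k=24): L=94 R=76
Round 5 (k=47): L=76 R=165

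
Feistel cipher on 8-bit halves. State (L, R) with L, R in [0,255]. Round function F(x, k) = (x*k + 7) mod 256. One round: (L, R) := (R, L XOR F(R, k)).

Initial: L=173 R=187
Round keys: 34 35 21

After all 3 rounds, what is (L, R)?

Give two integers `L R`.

Round 1 (k=34): L=187 R=112
Round 2 (k=35): L=112 R=236
Round 3 (k=21): L=236 R=19

Answer: 236 19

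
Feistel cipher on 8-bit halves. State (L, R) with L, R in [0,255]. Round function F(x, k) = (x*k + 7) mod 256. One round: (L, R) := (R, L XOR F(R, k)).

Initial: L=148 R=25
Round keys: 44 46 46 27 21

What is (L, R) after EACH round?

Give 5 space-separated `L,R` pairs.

Round 1 (k=44): L=25 R=199
Round 2 (k=46): L=199 R=208
Round 3 (k=46): L=208 R=160
Round 4 (k=27): L=160 R=55
Round 5 (k=21): L=55 R=42

Answer: 25,199 199,208 208,160 160,55 55,42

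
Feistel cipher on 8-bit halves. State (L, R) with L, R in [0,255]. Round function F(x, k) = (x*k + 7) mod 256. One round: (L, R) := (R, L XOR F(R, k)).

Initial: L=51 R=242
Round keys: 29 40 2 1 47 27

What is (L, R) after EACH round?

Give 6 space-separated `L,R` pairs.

Round 1 (k=29): L=242 R=66
Round 2 (k=40): L=66 R=165
Round 3 (k=2): L=165 R=19
Round 4 (k=1): L=19 R=191
Round 5 (k=47): L=191 R=11
Round 6 (k=27): L=11 R=143

Answer: 242,66 66,165 165,19 19,191 191,11 11,143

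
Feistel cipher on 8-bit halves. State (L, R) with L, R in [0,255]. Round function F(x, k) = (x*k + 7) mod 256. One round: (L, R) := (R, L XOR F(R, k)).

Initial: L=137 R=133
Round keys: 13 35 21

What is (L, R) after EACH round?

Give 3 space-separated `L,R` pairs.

Answer: 133,65 65,111 111,99

Derivation:
Round 1 (k=13): L=133 R=65
Round 2 (k=35): L=65 R=111
Round 3 (k=21): L=111 R=99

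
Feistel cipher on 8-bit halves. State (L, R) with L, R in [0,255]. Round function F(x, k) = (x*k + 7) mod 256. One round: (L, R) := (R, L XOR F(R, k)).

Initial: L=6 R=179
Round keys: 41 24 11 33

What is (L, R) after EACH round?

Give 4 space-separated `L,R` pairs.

Round 1 (k=41): L=179 R=180
Round 2 (k=24): L=180 R=84
Round 3 (k=11): L=84 R=23
Round 4 (k=33): L=23 R=170

Answer: 179,180 180,84 84,23 23,170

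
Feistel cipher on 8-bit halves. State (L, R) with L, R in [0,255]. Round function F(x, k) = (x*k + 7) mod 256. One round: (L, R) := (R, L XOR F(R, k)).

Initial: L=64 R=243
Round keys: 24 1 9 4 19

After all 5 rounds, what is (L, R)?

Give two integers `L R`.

Round 1 (k=24): L=243 R=143
Round 2 (k=1): L=143 R=101
Round 3 (k=9): L=101 R=27
Round 4 (k=4): L=27 R=22
Round 5 (k=19): L=22 R=178

Answer: 22 178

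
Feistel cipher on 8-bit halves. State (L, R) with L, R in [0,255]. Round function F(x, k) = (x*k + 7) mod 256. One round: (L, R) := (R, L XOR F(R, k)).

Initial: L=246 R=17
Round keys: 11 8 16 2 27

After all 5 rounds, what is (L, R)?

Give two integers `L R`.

Answer: 27 179

Derivation:
Round 1 (k=11): L=17 R=52
Round 2 (k=8): L=52 R=182
Round 3 (k=16): L=182 R=83
Round 4 (k=2): L=83 R=27
Round 5 (k=27): L=27 R=179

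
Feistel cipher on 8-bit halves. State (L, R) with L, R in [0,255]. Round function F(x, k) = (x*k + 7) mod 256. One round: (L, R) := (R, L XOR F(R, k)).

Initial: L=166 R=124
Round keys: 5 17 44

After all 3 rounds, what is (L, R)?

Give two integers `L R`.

Round 1 (k=5): L=124 R=213
Round 2 (k=17): L=213 R=80
Round 3 (k=44): L=80 R=18

Answer: 80 18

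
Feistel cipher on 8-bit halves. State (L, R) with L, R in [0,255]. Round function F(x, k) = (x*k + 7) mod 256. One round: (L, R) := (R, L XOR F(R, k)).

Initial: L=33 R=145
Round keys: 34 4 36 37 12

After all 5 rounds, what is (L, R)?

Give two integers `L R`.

Answer: 140 96

Derivation:
Round 1 (k=34): L=145 R=104
Round 2 (k=4): L=104 R=54
Round 3 (k=36): L=54 R=247
Round 4 (k=37): L=247 R=140
Round 5 (k=12): L=140 R=96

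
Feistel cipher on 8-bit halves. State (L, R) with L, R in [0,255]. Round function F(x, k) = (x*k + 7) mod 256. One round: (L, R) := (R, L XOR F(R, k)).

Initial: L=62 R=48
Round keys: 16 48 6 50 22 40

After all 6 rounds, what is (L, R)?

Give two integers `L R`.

Answer: 111 79

Derivation:
Round 1 (k=16): L=48 R=57
Round 2 (k=48): L=57 R=135
Round 3 (k=6): L=135 R=8
Round 4 (k=50): L=8 R=16
Round 5 (k=22): L=16 R=111
Round 6 (k=40): L=111 R=79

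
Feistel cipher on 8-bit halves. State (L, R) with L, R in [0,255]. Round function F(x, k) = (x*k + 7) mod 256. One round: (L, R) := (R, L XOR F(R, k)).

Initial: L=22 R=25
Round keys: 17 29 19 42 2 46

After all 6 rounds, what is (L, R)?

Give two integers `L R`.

Round 1 (k=17): L=25 R=166
Round 2 (k=29): L=166 R=204
Round 3 (k=19): L=204 R=141
Round 4 (k=42): L=141 R=229
Round 5 (k=2): L=229 R=92
Round 6 (k=46): L=92 R=106

Answer: 92 106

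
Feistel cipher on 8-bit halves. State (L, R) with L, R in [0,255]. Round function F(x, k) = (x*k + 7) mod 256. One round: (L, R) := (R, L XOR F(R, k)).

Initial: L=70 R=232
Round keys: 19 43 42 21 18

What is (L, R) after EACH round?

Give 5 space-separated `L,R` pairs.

Answer: 232,121 121,178 178,66 66,195 195,255

Derivation:
Round 1 (k=19): L=232 R=121
Round 2 (k=43): L=121 R=178
Round 3 (k=42): L=178 R=66
Round 4 (k=21): L=66 R=195
Round 5 (k=18): L=195 R=255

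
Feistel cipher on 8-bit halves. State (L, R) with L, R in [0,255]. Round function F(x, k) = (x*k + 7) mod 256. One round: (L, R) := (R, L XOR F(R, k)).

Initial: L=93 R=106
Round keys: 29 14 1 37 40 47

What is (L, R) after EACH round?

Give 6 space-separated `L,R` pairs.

Round 1 (k=29): L=106 R=84
Round 2 (k=14): L=84 R=245
Round 3 (k=1): L=245 R=168
Round 4 (k=37): L=168 R=186
Round 5 (k=40): L=186 R=191
Round 6 (k=47): L=191 R=162

Answer: 106,84 84,245 245,168 168,186 186,191 191,162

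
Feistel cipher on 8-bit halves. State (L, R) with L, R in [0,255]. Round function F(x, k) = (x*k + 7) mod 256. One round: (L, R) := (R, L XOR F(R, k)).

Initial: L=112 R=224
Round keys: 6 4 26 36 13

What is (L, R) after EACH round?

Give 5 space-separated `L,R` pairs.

Round 1 (k=6): L=224 R=55
Round 2 (k=4): L=55 R=3
Round 3 (k=26): L=3 R=98
Round 4 (k=36): L=98 R=204
Round 5 (k=13): L=204 R=1

Answer: 224,55 55,3 3,98 98,204 204,1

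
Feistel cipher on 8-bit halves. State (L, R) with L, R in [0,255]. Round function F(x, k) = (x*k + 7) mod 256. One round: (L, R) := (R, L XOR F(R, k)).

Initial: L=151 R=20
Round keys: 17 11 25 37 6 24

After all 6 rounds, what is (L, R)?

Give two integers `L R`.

Round 1 (k=17): L=20 R=204
Round 2 (k=11): L=204 R=223
Round 3 (k=25): L=223 R=2
Round 4 (k=37): L=2 R=142
Round 5 (k=6): L=142 R=89
Round 6 (k=24): L=89 R=209

Answer: 89 209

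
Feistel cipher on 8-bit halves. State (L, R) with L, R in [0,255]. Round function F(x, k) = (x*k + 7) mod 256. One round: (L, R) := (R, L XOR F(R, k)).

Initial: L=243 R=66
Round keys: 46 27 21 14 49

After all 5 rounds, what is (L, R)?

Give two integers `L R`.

Answer: 82 137

Derivation:
Round 1 (k=46): L=66 R=16
Round 2 (k=27): L=16 R=245
Round 3 (k=21): L=245 R=48
Round 4 (k=14): L=48 R=82
Round 5 (k=49): L=82 R=137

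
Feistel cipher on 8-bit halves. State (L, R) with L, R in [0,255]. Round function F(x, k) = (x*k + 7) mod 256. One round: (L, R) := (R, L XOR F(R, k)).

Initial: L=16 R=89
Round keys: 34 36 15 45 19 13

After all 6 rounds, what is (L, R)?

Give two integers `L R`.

Answer: 38 84

Derivation:
Round 1 (k=34): L=89 R=201
Round 2 (k=36): L=201 R=18
Round 3 (k=15): L=18 R=220
Round 4 (k=45): L=220 R=161
Round 5 (k=19): L=161 R=38
Round 6 (k=13): L=38 R=84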